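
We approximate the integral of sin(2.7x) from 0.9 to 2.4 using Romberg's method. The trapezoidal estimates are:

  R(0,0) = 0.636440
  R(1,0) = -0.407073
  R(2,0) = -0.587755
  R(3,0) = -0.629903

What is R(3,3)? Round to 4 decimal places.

Richardson extrapolation on the trapezoidal column (denominator 4−1=3):
R(1,1) = -0.407073 + (-0.407073 − 0.636440)/3 = -0.754911
R(2,1) = (4·(-0.587755) − (-0.407073)) / 3 = -0.647982
R(3,1) = -0.629903 + (-0.629903 − (-0.587755))/3 = -0.643952
R(2,2) = -0.647982 + (-0.647982 − (-0.754911))/15 = -0.640853
R(3,2) = (16·(-0.643952) − (-0.647982)) / 15 = -0.643683
R(3,3) = -0.643683 + (-0.643683 − (-0.640853))/63 = -0.643728
(Column j=1 coincides with Simpson's rule on the same nodes.)

-0.6437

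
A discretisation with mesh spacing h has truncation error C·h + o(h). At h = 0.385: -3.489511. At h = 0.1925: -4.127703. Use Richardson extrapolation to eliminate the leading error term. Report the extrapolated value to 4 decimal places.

-4.7659

The leading error scales as h; refining by a factor of 2 reduces it by 2^1 = 2.
Extrapolated value = (2·A(h/2) − A(h)) / (2 − 1)
= (2·(-4.127703) − (-3.489511)) / 1
= -4.765895 / 1 = -4.765895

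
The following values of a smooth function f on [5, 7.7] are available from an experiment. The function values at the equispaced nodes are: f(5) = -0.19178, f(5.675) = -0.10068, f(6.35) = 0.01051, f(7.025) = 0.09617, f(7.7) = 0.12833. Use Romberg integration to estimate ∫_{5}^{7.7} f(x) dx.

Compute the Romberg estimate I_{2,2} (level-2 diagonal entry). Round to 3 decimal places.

-0.014

I_{0,0} (trapezoid, 1 panel, h=2.7000): -0.08566
I_{1,0} (trapezoid, 2 panels, h=1.3500): -0.02864
I_{2,0} (trapezoid, 4 panels, h=0.6750): -0.01736
I_{1,1} = -0.02864 + (-0.02864 − (-0.08566))/3 = -0.00963
I_{2,1} = -0.01736 + (-0.01736 − (-0.02864))/3 = -0.01360
I_{2,2} = -0.01360 + (-0.01360 − (-0.00963))/15 = -0.01386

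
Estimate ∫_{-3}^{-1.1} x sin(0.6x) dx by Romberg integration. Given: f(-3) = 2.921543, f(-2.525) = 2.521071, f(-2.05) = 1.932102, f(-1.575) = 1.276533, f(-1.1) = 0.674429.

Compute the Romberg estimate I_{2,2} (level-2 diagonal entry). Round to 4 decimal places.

3.5864

I_{0,0} (trapezoid, 1 panel, h=1.9000): 3.416173
I_{1,0} (trapezoid, 2 panels, h=0.9500): 3.543584
I_{2,0} (trapezoid, 4 panels, h=0.4750): 3.575654
I_{1,1} = 3.543584 + (3.543584 − 3.416173)/3 = 3.586054
I_{2,1} = 3.575654 + (3.575654 − 3.543584)/3 = 3.586344
I_{2,2} = 3.586344 + (3.586344 − 3.586054)/15 = 3.586363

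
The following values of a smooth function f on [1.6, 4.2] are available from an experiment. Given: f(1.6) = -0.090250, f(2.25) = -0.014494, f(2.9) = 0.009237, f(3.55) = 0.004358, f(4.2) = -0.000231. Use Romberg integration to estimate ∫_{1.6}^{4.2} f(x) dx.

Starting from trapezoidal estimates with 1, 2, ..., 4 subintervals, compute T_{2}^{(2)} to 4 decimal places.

T_{0}^{(0)} (trapezoid, 1 panel, h=2.6000): -0.117625
T_{1}^{(0)} (trapezoid, 2 panels, h=1.3000): -0.046805
T_{2}^{(0)} (trapezoid, 4 panels, h=0.6500): -0.029991
T_{1}^{(1)} = -0.046805 + (-0.046805 − (-0.117625))/3 = -0.023198
T_{2}^{(1)} = -0.029991 + (-0.029991 − (-0.046805))/3 = -0.024386
T_{2}^{(2)} = -0.024386 + (-0.024386 − (-0.023198))/15 = -0.024465

-0.0245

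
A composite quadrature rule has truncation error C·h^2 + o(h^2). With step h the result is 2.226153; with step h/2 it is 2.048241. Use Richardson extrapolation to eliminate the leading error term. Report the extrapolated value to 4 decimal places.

Extrapolated value = (4·A(h/2) − A(h)) / (4 − 1)
= (4·2.048241 − 2.226153) / 3
= 5.966811 / 3 = 1.988937

1.9889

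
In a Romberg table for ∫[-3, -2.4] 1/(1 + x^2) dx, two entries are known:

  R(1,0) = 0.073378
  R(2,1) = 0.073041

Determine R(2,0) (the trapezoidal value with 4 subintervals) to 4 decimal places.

0.0731

From R(2,1) = (4·R(2,0) − R(1,0))/3, solve for R(2,0):
4·R(2,0) = 3·0.073041 + 0.073378 = 0.292501
R(2,0) = 0.073125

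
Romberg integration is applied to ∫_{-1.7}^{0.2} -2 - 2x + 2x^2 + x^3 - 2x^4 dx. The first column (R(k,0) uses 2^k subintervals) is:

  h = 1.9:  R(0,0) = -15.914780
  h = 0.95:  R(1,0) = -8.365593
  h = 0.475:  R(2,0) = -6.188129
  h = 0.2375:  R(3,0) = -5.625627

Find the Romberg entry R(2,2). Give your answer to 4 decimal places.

Richardson extrapolation on the trapezoidal column (denominator 4−1=3):
R(1,1) = -8.365593 + (-8.365593 − (-15.914780))/3 = -5.849197
R(2,1) = (4·(-6.188129) − (-8.365593)) / 3 = -5.462308
R(2,2) = (16·(-5.462308) − (-5.849197)) / 15 = -5.436515

-5.4365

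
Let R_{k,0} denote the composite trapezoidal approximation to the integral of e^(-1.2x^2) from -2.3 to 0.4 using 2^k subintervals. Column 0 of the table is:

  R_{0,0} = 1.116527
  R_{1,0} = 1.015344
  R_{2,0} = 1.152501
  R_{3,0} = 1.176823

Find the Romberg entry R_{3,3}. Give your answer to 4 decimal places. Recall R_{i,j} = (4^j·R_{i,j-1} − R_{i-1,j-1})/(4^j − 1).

Richardson extrapolation on the trapezoidal column (denominator 4−1=3):
R_{1,1} = 1.015344 + (1.015344 − 1.116527)/3 = 0.981616
R_{2,1} = (4·1.152501 − 1.015344) / 3 = 1.198220
R_{3,1} = 1.176823 + (1.176823 − 1.152501)/3 = 1.184930
R_{2,2} = (16·1.198220 − 0.981616) / 15 = 1.212660
R_{3,2} = (16·1.184930 − 1.198220) / 15 = 1.184044
R_{3,3} = 1.184044 + (1.184044 − 1.212660)/63 = 1.183590

1.1836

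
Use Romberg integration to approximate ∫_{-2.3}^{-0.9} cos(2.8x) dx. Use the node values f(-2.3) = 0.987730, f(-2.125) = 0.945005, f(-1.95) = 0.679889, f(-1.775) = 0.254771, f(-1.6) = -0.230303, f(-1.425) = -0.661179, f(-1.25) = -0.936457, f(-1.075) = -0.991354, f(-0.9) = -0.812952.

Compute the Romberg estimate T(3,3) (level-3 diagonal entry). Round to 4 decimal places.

-0.1522

T(0,0) (trapezoid, 1 panel, h=1.4000): 0.122345
T(1,0) (trapezoid, 2 panels, h=0.7000): -0.100040
T(2,0) (trapezoid, 4 panels, h=0.3500): -0.139819
T(3,0) (trapezoid, 8 panels, h=0.1750): -0.149142
T(1,1) = -0.100040 + (-0.100040 − 0.122345)/3 = -0.174168
T(2,1) = -0.139819 + (-0.139819 − (-0.100040))/3 = -0.153079
T(3,1) = -0.149142 + (-0.149142 − (-0.139819))/3 = -0.152250
T(2,2) = -0.153079 + (-0.153079 − (-0.174168))/15 = -0.151673
T(3,2) = -0.152250 + (-0.152250 − (-0.153079))/15 = -0.152195
T(3,3) = -0.152195 + (-0.152195 − (-0.151673))/63 = -0.152203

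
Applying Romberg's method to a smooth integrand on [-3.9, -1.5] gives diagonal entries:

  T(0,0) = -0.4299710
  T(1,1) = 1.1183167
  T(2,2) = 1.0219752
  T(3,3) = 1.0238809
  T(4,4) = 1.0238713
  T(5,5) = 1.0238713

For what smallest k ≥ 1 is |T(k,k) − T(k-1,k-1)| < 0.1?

|T(1,1) − T(0,0)| = 1.5482877 ≥ 0.1
|T(2,2) − T(1,1)| = 0.0963415 < 0.1

k = 2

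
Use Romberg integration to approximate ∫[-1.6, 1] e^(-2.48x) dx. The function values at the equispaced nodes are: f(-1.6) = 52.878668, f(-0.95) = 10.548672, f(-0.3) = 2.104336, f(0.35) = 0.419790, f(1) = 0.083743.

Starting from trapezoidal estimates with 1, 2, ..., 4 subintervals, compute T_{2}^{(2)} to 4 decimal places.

T_{0}^{(0)} (trapezoid, 1 panel, h=2.6000): 68.851134
T_{1}^{(0)} (trapezoid, 2 panels, h=1.3000): 37.161204
T_{2}^{(0)} (trapezoid, 4 panels, h=0.6500): 25.710102
T_{1}^{(1)} = 37.161204 + (37.161204 − 68.851134)/3 = 26.597894
T_{2}^{(1)} = 25.710102 + (25.710102 − 37.161204)/3 = 21.893068
T_{2}^{(2)} = 21.893068 + (21.893068 − 26.597894)/15 = 21.579413

21.5794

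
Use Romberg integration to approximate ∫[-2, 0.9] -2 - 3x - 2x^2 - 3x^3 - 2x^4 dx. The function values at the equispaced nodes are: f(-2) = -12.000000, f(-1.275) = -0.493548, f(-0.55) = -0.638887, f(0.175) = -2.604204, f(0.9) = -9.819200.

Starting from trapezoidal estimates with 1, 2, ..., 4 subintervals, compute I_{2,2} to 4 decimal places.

-8.3626

I_{0,0} (trapezoid, 1 panel, h=2.9000): -31.637840
I_{1,0} (trapezoid, 2 panels, h=1.4500): -16.745306
I_{2,0} (trapezoid, 4 panels, h=0.7250): -10.618523
I_{1,1} = -16.745306 + (-16.745306 − (-31.637840))/3 = -11.781128
I_{2,1} = -10.618523 + (-10.618523 − (-16.745306))/3 = -8.576262
I_{2,2} = -8.576262 + (-8.576262 − (-11.781128))/15 = -8.362604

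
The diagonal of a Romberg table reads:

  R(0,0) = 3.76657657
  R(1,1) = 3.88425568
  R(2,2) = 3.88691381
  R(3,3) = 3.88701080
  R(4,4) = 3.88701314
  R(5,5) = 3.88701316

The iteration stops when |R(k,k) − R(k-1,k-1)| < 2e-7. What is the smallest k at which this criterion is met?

|R(1,1) − R(0,0)| = 0.11767911 ≥ 2e-7
|R(2,2) − R(1,1)| = 0.00265813 ≥ 2e-7
|R(3,3) − R(2,2)| = 0.00009699 ≥ 2e-7
|R(4,4) − R(3,3)| = 0.00000234 ≥ 2e-7
|R(5,5) − R(4,4)| = 0.00000002 < 2e-7

k = 5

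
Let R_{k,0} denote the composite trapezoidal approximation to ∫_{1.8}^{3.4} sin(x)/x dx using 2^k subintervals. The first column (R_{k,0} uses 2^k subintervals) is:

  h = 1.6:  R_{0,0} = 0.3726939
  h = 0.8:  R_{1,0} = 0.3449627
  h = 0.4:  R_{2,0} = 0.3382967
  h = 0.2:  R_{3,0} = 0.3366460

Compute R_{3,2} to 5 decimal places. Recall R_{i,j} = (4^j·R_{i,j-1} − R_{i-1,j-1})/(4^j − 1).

0.33610

Richardson extrapolation on the trapezoidal column (denominator 4−1=3):
R_{2,1} = 0.3382967 + (0.3382967 − 0.3449627)/3 = 0.3360747
R_{3,1} = (4·0.3366460 − 0.3382967) / 3 = 0.3360958
R_{3,2} = (16·0.3360958 − 0.3360747) / 15 = 0.3360972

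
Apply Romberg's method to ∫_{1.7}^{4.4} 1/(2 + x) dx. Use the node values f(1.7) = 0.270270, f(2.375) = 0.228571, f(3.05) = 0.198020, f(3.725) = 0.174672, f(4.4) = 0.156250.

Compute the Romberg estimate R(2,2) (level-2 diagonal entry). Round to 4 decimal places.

0.5480

R(0,0) (trapezoid, 1 panel, h=2.7000): 0.575802
R(1,0) (trapezoid, 2 panels, h=1.3500): 0.555228
R(2,0) (trapezoid, 4 panels, h=0.6750): 0.549803
R(1,1) = 0.555228 + (0.555228 − 0.575802)/3 = 0.548370
R(2,1) = 0.549803 + (0.549803 − 0.555228)/3 = 0.547995
R(2,2) = 0.547995 + (0.547995 − 0.548370)/15 = 0.547970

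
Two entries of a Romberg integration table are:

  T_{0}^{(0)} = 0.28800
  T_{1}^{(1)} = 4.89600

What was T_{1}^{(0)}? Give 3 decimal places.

From T_{1}^{(1)} = (4·T_{1}^{(0)} − T_{0}^{(0)})/3, solve for T_{1}^{(0)}:
4·T_{1}^{(0)} = 3·4.89600 + 0.28800 = 14.97600
T_{1}^{(0)} = 3.74400

3.744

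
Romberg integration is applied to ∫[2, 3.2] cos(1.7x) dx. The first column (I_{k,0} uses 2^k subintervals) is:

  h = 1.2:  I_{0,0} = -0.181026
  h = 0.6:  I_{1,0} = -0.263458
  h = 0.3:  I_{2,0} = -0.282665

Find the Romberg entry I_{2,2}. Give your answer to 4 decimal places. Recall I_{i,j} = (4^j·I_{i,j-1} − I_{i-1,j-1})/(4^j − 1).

Richardson extrapolation on the trapezoidal column (denominator 4−1=3):
I_{1,1} = (4·(-0.263458) − (-0.181026)) / 3 = -0.290935
I_{2,1} = (4·(-0.282665) − (-0.263458)) / 3 = -0.289067
I_{2,2} = -0.289067 + (-0.289067 − (-0.290935))/15 = -0.288942
(Column j=1 coincides with Simpson's rule on the same nodes.)

-0.2889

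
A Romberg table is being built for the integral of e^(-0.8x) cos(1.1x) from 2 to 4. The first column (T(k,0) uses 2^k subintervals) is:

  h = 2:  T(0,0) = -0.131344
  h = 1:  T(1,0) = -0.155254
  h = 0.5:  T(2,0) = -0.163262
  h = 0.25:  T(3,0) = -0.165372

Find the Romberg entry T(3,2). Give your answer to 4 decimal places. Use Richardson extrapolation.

-0.1661

Richardson extrapolation on the trapezoidal column (denominator 4−1=3):
T(2,1) = -0.163262 + (-0.163262 − (-0.155254))/3 = -0.165931
T(3,1) = (4·(-0.165372) − (-0.163262)) / 3 = -0.166075
T(3,2) = (16·(-0.166075) − (-0.165931)) / 15 = -0.166085
(Column j=1 coincides with Simpson's rule on the same nodes.)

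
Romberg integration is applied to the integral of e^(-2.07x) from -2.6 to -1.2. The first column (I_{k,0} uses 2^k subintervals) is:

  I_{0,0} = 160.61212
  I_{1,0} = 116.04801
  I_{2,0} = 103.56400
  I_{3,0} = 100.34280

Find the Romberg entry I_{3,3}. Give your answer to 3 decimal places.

99.260

Richardson extrapolation on the trapezoidal column (denominator 4−1=3):
I_{1,1} = 116.04801 + (116.04801 − 160.61212)/3 = 101.19331
I_{2,1} = (4·103.56400 − 116.04801) / 3 = 99.40266
I_{3,1} = 100.34280 + (100.34280 − 103.56400)/3 = 99.26907
I_{2,2} = 99.40266 + (99.40266 − 101.19331)/15 = 99.28328
I_{3,2} = (16·99.26907 − 99.40266) / 15 = 99.26016
I_{3,3} = (64·99.26016 − 99.28328) / 63 = 99.25979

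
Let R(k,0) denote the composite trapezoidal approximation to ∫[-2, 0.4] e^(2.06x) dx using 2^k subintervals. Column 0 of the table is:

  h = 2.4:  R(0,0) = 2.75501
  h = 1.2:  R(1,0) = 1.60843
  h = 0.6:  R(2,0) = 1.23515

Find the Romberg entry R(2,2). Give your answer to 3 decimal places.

1.103

R(1,1) = (4·1.60843 − 2.75501) / 3 = 1.22624
R(2,1) = (4·1.23515 − 1.60843) / 3 = 1.11072
R(2,2) = 1.11072 + (1.11072 − 1.22624)/15 = 1.10302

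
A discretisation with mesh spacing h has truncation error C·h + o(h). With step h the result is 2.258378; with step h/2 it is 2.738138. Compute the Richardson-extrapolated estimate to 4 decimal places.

3.2179

Extrapolated value = (2·A(h/2) − A(h)) / (2 − 1)
= (2·2.738138 − 2.258378) / 1
= 3.217898 / 1 = 3.217898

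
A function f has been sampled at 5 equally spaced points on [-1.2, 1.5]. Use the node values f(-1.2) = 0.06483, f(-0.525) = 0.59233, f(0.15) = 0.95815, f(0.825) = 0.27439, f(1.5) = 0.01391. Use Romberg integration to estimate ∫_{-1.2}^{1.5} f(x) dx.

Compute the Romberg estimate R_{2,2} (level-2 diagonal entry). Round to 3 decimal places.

1.194

R_{0,0} (trapezoid, 1 panel, h=2.7000): 0.10630
R_{1,0} (trapezoid, 2 panels, h=1.3500): 1.34665
R_{2,0} (trapezoid, 4 panels, h=0.6750): 1.25836
R_{1,1} = 1.34665 + (1.34665 − 0.10630)/3 = 1.76010
R_{2,1} = 1.25836 + (1.25836 − 1.34665)/3 = 1.22893
R_{2,2} = 1.22893 + (1.22893 − 1.76010)/15 = 1.19352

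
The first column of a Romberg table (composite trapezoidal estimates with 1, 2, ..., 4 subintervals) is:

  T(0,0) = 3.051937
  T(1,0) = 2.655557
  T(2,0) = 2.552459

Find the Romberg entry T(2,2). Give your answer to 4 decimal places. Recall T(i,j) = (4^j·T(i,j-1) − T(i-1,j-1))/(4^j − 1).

T(1,1) = (4·2.655557 − 3.051937) / 3 = 2.523430
T(2,1) = (4·2.552459 − 2.655557) / 3 = 2.518093
T(2,2) = (16·2.518093 − 2.523430) / 15 = 2.517737

2.5177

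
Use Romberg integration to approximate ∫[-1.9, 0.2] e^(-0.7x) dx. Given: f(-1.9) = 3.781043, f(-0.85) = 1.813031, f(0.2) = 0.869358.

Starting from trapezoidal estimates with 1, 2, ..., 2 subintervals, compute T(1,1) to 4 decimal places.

T(0,0) (trapezoid, 1 panel, h=2.1000): 4.882921
T(1,0) (trapezoid, 2 panels, h=1.0500): 4.345143
T(1,1) = 4.345143 + (4.345143 − 4.882921)/3 = 4.165884

4.1659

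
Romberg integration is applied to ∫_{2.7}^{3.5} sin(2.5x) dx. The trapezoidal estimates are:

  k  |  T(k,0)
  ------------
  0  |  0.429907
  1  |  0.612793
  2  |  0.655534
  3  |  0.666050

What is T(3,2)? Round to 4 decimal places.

Richardson extrapolation on the trapezoidal column (denominator 4−1=3):
T(2,1) = 0.655534 + (0.655534 − 0.612793)/3 = 0.669781
T(3,1) = (4·0.666050 − 0.655534) / 3 = 0.669555
T(3,2) = 0.669555 + (0.669555 − 0.669781)/15 = 0.669540

0.6695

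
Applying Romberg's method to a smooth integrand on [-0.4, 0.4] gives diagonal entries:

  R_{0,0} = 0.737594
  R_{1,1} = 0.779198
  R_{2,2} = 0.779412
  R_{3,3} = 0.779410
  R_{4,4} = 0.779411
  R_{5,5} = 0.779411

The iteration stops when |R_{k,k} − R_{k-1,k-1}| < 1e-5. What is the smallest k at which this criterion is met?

|R_{1,1} − R_{0,0}| = 0.041604 ≥ 1e-5
|R_{2,2} − R_{1,1}| = 0.000214 ≥ 1e-5
|R_{3,3} − R_{2,2}| = 0.000002 < 1e-5

k = 3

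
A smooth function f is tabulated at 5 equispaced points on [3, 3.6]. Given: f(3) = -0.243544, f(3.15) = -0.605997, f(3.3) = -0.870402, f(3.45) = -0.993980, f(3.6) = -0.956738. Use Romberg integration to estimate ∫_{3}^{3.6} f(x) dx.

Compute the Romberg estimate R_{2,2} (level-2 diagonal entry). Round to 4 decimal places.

R_{0,0} (trapezoid, 1 panel, h=0.6000): -0.360085
R_{1,0} (trapezoid, 2 panels, h=0.3000): -0.441163
R_{2,0} (trapezoid, 4 panels, h=0.1500): -0.460578
R_{1,1} = -0.441163 + (-0.441163 − (-0.360085))/3 = -0.468189
R_{2,1} = -0.460578 + (-0.460578 − (-0.441163))/3 = -0.467050
R_{2,2} = -0.467050 + (-0.467050 − (-0.468189))/15 = -0.466974

-0.4670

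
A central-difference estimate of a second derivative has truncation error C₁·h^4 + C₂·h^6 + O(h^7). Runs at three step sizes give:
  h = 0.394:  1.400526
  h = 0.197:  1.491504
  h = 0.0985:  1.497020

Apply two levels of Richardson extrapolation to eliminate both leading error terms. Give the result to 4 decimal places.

First eliminate the h^4 term (factor 2^4 = 16):
  B₁ = (16·1.491504 − 1.400526)/15 = 1.497569
  B₂ = (16·1.497020 − 1.491504)/15 = 1.497388
Then eliminate the h^6 term (factor 2^6 = 64):
  (64·1.497388 − 1.497569)/63 = 1.497385

1.4974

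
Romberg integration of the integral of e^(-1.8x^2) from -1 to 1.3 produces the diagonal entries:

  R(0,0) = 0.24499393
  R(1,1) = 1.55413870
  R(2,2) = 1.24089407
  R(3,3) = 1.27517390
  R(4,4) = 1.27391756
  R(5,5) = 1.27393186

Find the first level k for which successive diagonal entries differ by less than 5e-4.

k = 5

|R(1,1) − R(0,0)| = 1.30914477 ≥ 5e-4
|R(2,2) − R(1,1)| = 0.31324463 ≥ 5e-4
|R(3,3) − R(2,2)| = 0.03427983 ≥ 5e-4
|R(4,4) − R(3,3)| = 0.00125634 ≥ 5e-4
|R(5,5) − R(4,4)| = 0.00001430 < 5e-4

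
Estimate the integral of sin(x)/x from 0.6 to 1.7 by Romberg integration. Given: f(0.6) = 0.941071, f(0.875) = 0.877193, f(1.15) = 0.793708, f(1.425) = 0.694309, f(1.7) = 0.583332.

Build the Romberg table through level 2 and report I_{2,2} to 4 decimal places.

I_{0,0} (trapezoid, 1 panel, h=1.1000): 0.838422
I_{1,0} (trapezoid, 2 panels, h=0.5500): 0.855750
I_{2,0} (trapezoid, 4 panels, h=0.2750): 0.860038
I_{1,1} = 0.855750 + (0.855750 − 0.838422)/3 = 0.861526
I_{2,1} = 0.860038 + (0.860038 − 0.855750)/3 = 0.861467
I_{2,2} = 0.861467 + (0.861467 − 0.861526)/15 = 0.861463

0.8615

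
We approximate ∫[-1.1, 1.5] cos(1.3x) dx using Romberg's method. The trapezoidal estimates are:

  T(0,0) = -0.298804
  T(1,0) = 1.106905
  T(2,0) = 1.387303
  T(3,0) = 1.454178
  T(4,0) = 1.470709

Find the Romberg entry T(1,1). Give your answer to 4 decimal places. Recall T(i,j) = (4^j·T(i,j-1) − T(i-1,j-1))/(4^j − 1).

Richardson extrapolation on the trapezoidal column (denominator 4−1=3):
T(1,1) = 1.106905 + (1.106905 − (-0.298804))/3 = 1.575475

1.5755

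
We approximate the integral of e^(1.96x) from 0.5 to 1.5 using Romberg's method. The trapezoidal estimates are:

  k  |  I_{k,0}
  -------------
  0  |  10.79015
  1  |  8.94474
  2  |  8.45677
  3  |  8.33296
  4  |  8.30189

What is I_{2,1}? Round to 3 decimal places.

I_{2,1} = 8.45677 + (8.45677 − 8.94474)/3 = 8.29411
(Column j=1 coincides with Simpson's rule on the same nodes.)

8.294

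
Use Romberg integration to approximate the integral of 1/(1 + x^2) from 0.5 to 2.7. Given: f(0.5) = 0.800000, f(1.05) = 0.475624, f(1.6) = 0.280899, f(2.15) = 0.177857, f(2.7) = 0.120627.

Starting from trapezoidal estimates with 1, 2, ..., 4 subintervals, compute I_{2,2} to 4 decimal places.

0.7511

I_{0,0} (trapezoid, 1 panel, h=2.2000): 1.012690
I_{1,0} (trapezoid, 2 panels, h=1.1000): 0.815334
I_{2,0} (trapezoid, 4 panels, h=0.5500): 0.767081
I_{1,1} = 0.815334 + (0.815334 − 1.012690)/3 = 0.749549
I_{2,1} = 0.767081 + (0.767081 − 0.815334)/3 = 0.750997
I_{2,2} = 0.750997 + (0.750997 − 0.749549)/15 = 0.751094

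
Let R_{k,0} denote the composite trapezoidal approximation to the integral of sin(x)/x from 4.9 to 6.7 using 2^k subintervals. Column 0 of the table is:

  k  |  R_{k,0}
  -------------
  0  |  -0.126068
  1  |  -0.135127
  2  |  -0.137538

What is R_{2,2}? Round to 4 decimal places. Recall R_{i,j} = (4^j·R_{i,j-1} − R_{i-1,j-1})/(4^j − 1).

R_{1,1} = -0.135127 + (-0.135127 − (-0.126068))/3 = -0.138147
R_{2,1} = -0.137538 + (-0.137538 − (-0.135127))/3 = -0.138342
R_{2,2} = (16·(-0.138342) − (-0.138147)) / 15 = -0.138355

-0.1384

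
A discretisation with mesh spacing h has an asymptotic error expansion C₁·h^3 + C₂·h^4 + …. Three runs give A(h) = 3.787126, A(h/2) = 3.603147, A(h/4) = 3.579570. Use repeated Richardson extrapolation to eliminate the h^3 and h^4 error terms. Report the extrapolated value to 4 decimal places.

3.5762

First eliminate the h^3 term (factor 2^3 = 8):
  B₁ = (8·3.603147 − 3.787126)/7 = 3.576864
  B₂ = (8·3.579570 − 3.603147)/7 = 3.576202
Then eliminate the h^4 term (factor 2^4 = 16):
  (16·3.576202 − 3.576864)/15 = 3.576158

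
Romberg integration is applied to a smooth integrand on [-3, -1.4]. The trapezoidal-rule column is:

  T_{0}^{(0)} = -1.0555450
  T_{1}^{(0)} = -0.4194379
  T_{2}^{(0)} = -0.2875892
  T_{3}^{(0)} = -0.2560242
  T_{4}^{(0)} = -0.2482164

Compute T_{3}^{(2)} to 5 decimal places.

T_{2}^{(1)} = (4·(-0.2875892) − (-0.4194379)) / 3 = -0.2436396
T_{3}^{(1)} = -0.2560242 + (-0.2560242 − (-0.2875892))/3 = -0.2455025
T_{3}^{(2)} = (16·(-0.2455025) − (-0.2436396)) / 15 = -0.2456267

-0.24563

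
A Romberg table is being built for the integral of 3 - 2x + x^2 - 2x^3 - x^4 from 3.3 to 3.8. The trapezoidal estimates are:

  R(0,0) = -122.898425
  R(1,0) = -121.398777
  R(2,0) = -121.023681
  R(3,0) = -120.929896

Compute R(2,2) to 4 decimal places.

-120.8986

Richardson extrapolation on the trapezoidal column (denominator 4−1=3):
R(1,1) = (4·(-121.398777) − (-122.898425)) / 3 = -120.898894
R(2,1) = -121.023681 + (-121.023681 − (-121.398777))/3 = -120.898649
R(2,2) = -120.898649 + (-120.898649 − (-120.898894))/15 = -120.898633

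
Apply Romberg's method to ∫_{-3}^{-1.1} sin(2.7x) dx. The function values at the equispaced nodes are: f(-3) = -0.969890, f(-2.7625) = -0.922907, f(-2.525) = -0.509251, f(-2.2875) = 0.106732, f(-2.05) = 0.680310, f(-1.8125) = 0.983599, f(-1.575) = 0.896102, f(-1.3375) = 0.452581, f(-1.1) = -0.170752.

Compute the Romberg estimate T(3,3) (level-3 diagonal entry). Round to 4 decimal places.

0.2748

T(0,0) (trapezoid, 1 panel, h=1.9000): -1.083610
T(1,0) (trapezoid, 2 panels, h=0.9500): 0.104490
T(2,0) (trapezoid, 4 panels, h=0.4750): 0.235999
T(3,0) (trapezoid, 8 panels, h=0.2375): 0.265251
T(1,1) = 0.104490 + (0.104490 − (-1.083610))/3 = 0.500523
T(2,1) = 0.235999 + (0.235999 − 0.104490)/3 = 0.279835
T(3,1) = 0.265251 + (0.265251 − 0.235999)/3 = 0.275002
T(2,2) = 0.279835 + (0.279835 − 0.500523)/15 = 0.265122
T(3,2) = 0.275002 + (0.275002 − 0.279835)/15 = 0.274680
T(3,3) = 0.274680 + (0.274680 − 0.265122)/63 = 0.274832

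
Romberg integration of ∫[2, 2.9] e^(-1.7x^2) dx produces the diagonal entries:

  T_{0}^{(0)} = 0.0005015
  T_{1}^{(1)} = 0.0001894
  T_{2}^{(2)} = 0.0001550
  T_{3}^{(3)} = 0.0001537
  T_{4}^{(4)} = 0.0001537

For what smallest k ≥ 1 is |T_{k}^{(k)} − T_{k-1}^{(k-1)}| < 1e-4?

|T_{1}^{(1)} − T_{0}^{(0)}| = 0.0003121 ≥ 1e-4
|T_{2}^{(2)} − T_{1}^{(1)}| = 0.0000344 < 1e-4

k = 2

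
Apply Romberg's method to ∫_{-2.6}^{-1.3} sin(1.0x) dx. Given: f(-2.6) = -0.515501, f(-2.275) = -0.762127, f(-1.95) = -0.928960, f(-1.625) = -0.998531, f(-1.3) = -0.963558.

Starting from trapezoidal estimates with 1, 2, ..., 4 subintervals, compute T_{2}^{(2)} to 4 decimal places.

-1.1244

T_{0}^{(0)} (trapezoid, 1 panel, h=1.3000): -0.961388
T_{1}^{(0)} (trapezoid, 2 panels, h=0.6500): -1.084518
T_{2}^{(0)} (trapezoid, 4 panels, h=0.3250): -1.114473
T_{1}^{(1)} = -1.084518 + (-1.084518 − (-0.961388))/3 = -1.125561
T_{2}^{(1)} = -1.114473 + (-1.114473 − (-1.084518))/3 = -1.124458
T_{2}^{(2)} = -1.124458 + (-1.124458 − (-1.125561))/15 = -1.124384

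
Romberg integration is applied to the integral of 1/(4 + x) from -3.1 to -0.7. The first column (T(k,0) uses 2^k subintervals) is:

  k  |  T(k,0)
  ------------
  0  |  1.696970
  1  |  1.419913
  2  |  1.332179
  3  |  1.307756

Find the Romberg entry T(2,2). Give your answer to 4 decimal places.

1.3013

T(1,1) = (4·1.419913 − 1.696970) / 3 = 1.327561
T(2,1) = (4·1.332179 − 1.419913) / 3 = 1.302934
T(2,2) = 1.302934 + (1.302934 − 1.327561)/15 = 1.301292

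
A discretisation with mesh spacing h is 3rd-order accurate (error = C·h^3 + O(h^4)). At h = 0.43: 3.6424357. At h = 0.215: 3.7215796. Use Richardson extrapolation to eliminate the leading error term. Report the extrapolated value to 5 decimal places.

3.73289

Extrapolated value = (8·A(h/2) − A(h)) / (8 − 1)
= (8·3.7215796 − 3.6424357) / 7
= 26.1302011 / 7 = 3.7328859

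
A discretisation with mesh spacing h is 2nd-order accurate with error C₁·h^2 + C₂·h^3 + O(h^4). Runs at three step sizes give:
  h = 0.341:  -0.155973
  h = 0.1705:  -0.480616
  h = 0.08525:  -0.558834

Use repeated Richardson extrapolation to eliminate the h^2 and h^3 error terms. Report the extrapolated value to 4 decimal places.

First eliminate the h^2 term (factor 2^2 = 4):
  B₁ = (4·(-0.480616) − (-0.155973))/3 = -0.588830
  B₂ = (4·(-0.558834) − (-0.480616))/3 = -0.584907
Then eliminate the h^3 term (factor 2^3 = 8):
  (8·(-0.584907) − (-0.588830))/7 = -0.584347

-0.5843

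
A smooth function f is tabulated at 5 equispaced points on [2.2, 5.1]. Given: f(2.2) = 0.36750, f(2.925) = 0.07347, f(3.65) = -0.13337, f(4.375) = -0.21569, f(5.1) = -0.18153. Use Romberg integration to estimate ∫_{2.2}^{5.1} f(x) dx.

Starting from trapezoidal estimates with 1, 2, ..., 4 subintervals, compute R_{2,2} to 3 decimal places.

-0.156

R_{0,0} (trapezoid, 1 panel, h=2.9000): 0.26966
R_{1,0} (trapezoid, 2 panels, h=1.4500): -0.05856
R_{2,0} (trapezoid, 4 panels, h=0.7250): -0.13239
R_{1,1} = -0.05856 + (-0.05856 − 0.26966)/3 = -0.16797
R_{2,1} = -0.13239 + (-0.13239 − (-0.05856))/3 = -0.15700
R_{2,2} = -0.15700 + (-0.15700 − (-0.16797))/15 = -0.15627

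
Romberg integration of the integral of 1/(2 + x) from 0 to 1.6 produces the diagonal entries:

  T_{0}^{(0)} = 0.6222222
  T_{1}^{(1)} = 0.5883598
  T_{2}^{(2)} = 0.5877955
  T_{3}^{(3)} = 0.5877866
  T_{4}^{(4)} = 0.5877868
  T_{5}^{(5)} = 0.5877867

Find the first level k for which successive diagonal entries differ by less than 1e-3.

|T_{1}^{(1)} − T_{0}^{(0)}| = 0.0338624 ≥ 1e-3
|T_{2}^{(2)} − T_{1}^{(1)}| = 0.0005643 < 1e-3

k = 2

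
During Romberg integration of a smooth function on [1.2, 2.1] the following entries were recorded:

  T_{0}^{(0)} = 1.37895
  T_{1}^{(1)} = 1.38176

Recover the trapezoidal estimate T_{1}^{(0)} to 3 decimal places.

1.381

From T_{1}^{(1)} = (4·T_{1}^{(0)} − T_{0}^{(0)})/3, solve for T_{1}^{(0)}:
4·T_{1}^{(0)} = 3·1.38176 + 1.37895 = 5.52423
T_{1}^{(0)} = 1.38106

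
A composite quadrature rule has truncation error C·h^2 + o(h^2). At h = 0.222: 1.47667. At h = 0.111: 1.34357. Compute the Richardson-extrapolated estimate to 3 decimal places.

1.299

Extrapolated value = (4·A(h/2) − A(h)) / (4 − 1)
= (4·1.34357 − 1.47667) / 3
= 3.89761 / 3 = 1.29920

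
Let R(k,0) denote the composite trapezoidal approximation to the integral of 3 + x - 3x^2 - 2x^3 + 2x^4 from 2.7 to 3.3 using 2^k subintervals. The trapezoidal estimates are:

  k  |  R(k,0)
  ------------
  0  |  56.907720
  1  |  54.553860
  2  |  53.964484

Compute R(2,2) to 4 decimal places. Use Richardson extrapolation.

Richardson extrapolation on the trapezoidal column (denominator 4−1=3):
R(1,1) = 54.553860 + (54.553860 − 56.907720)/3 = 53.769240
R(2,1) = 53.964484 + (53.964484 − 54.553860)/3 = 53.768025
R(2,2) = (16·53.768025 − 53.769240) / 15 = 53.767944

53.7679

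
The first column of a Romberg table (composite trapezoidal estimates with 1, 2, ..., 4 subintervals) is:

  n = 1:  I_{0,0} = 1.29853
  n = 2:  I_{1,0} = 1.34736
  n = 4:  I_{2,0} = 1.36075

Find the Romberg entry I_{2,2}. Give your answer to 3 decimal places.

1.365

Richardson extrapolation on the trapezoidal column (denominator 4−1=3):
I_{1,1} = 1.34736 + (1.34736 − 1.29853)/3 = 1.36364
I_{2,1} = (4·1.36075 − 1.34736) / 3 = 1.36521
I_{2,2} = 1.36521 + (1.36521 − 1.36364)/15 = 1.36531
(Column j=1 coincides with Simpson's rule on the same nodes.)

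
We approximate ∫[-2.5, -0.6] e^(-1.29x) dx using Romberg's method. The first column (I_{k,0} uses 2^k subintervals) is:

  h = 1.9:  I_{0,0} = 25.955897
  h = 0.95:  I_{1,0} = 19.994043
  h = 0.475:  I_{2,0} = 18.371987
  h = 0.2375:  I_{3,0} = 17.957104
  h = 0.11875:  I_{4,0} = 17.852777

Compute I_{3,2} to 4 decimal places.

17.8180

I_{2,1} = (4·18.371987 − 19.994043) / 3 = 17.831302
I_{3,1} = 17.957104 + (17.957104 − 18.371987)/3 = 17.818810
I_{3,2} = (16·17.818810 − 17.831302) / 15 = 17.817977
(Column j=1 coincides with Simpson's rule on the same nodes.)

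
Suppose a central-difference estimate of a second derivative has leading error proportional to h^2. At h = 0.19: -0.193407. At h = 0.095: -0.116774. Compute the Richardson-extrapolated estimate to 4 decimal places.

The leading error scales as h^2; refining by a factor of 2 reduces it by 2^2 = 4.
Extrapolated value = (4·A(h/2) − A(h)) / (4 − 1)
= (4·(-0.116774) − (-0.193407)) / 3
= -0.273689 / 3 = -0.091230

-0.0912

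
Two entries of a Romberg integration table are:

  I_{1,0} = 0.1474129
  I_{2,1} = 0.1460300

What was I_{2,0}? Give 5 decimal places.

From I_{2,1} = (4·I_{2,0} − I_{1,0})/3, solve for I_{2,0}:
4·I_{2,0} = 3·0.1460300 + 0.1474129 = 0.5855029
I_{2,0} = 0.1463757

0.14638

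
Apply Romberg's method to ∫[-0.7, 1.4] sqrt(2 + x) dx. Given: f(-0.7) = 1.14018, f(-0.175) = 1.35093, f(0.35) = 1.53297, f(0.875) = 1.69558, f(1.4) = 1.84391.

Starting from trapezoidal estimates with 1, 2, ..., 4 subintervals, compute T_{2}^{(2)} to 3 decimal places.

T_{0}^{(0)} (trapezoid, 1 panel, h=2.1000): 3.13329
T_{1}^{(0)} (trapezoid, 2 panels, h=1.0500): 3.17627
T_{2}^{(0)} (trapezoid, 4 panels, h=0.5250): 3.18755
T_{1}^{(1)} = 3.17627 + (3.17627 − 3.13329)/3 = 3.19060
T_{2}^{(1)} = 3.18755 + (3.18755 − 3.17627)/3 = 3.19131
T_{2}^{(2)} = 3.19131 + (3.19131 − 3.19060)/15 = 3.19136

3.191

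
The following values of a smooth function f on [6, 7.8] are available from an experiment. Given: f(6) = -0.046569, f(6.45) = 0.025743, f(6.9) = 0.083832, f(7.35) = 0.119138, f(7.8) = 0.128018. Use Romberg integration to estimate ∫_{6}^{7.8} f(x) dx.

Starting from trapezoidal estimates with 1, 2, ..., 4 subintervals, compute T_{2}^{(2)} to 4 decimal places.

0.1242

T_{0}^{(0)} (trapezoid, 1 panel, h=1.8000): 0.073304
T_{1}^{(0)} (trapezoid, 2 panels, h=0.9000): 0.112101
T_{2}^{(0)} (trapezoid, 4 panels, h=0.4500): 0.121247
T_{1}^{(1)} = 0.112101 + (0.112101 − 0.073304)/3 = 0.125033
T_{2}^{(1)} = 0.121247 + (0.121247 − 0.112101)/3 = 0.124296
T_{2}^{(2)} = 0.124296 + (0.124296 − 0.125033)/15 = 0.124247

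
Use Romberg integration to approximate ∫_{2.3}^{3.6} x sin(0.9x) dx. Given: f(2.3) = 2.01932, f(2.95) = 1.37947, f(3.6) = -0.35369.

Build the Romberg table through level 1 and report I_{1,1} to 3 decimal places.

I_{0,0} (trapezoid, 1 panel, h=1.3000): 1.08266
I_{1,0} (trapezoid, 2 panels, h=0.6500): 1.43799
I_{1,1} = 1.43799 + (1.43799 − 1.08266)/3 = 1.55643

1.556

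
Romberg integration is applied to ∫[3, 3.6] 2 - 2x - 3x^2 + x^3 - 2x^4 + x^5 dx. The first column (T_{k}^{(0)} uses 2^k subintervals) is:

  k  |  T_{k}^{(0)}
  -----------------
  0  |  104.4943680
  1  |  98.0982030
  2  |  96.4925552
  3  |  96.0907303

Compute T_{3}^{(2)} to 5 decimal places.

95.95675

Richardson extrapolation on the trapezoidal column (denominator 4−1=3):
T_{2}^{(1)} = 96.4925552 + (96.4925552 − 98.0982030)/3 = 95.9573393
T_{3}^{(1)} = 96.0907303 + (96.0907303 − 96.4925552)/3 = 95.9567887
T_{3}^{(2)} = 95.9567887 + (95.9567887 − 95.9573393)/15 = 95.9567520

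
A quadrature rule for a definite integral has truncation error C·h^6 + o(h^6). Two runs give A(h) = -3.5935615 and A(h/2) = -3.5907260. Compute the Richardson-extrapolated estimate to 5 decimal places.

The leading error scales as h^6; refining by a factor of 2 reduces it by 2^6 = 64.
Extrapolated value = (64·A(h/2) − A(h)) / (64 − 1)
= (64·(-3.5907260) − (-3.5935615)) / 63
= -226.2129025 / 63 = -3.5906810

-3.59068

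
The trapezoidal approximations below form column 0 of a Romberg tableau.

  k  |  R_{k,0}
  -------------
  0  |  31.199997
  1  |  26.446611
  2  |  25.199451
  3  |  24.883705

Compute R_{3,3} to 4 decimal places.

24.7781

R_{1,1} = 26.446611 + (26.446611 − 31.199997)/3 = 24.862149
R_{2,1} = 25.199451 + (25.199451 − 26.446611)/3 = 24.783731
R_{3,1} = 24.883705 + (24.883705 − 25.199451)/3 = 24.778456
R_{2,2} = (16·24.783731 − 24.862149) / 15 = 24.778503
R_{3,2} = 24.778456 + (24.778456 − 24.783731)/15 = 24.778104
R_{3,3} = 24.778104 + (24.778104 − 24.778503)/63 = 24.778098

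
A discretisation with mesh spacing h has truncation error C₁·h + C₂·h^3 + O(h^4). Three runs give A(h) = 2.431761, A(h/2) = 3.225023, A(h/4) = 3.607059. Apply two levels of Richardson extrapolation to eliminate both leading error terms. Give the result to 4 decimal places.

First eliminate the h term (factor 2^1 = 2):
  B₁ = (2·3.225023 − 2.431761)/1 = 4.018285
  B₂ = (2·3.607059 − 3.225023)/1 = 3.989095
Then eliminate the h^3 term (factor 2^3 = 8):
  (8·3.989095 − 4.018285)/7 = 3.984925

3.9849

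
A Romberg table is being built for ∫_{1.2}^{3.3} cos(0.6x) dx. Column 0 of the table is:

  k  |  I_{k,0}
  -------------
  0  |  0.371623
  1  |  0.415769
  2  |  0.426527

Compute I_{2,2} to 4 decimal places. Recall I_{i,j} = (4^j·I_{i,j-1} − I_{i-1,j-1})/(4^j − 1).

0.4301

Richardson extrapolation on the trapezoidal column (denominator 4−1=3):
I_{1,1} = 0.415769 + (0.415769 − 0.371623)/3 = 0.430484
I_{2,1} = 0.426527 + (0.426527 − 0.415769)/3 = 0.430113
I_{2,2} = 0.430113 + (0.430113 − 0.430484)/15 = 0.430088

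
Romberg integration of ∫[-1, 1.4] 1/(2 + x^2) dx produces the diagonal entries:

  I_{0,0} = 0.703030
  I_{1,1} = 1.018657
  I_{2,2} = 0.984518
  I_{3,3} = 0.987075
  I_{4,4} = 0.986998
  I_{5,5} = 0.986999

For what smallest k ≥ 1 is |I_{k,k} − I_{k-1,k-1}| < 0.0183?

k = 3

|I_{1,1} − I_{0,0}| = 0.315627 ≥ 0.0183
|I_{2,2} − I_{1,1}| = 0.034139 ≥ 0.0183
|I_{3,3} − I_{2,2}| = 0.002557 < 0.0183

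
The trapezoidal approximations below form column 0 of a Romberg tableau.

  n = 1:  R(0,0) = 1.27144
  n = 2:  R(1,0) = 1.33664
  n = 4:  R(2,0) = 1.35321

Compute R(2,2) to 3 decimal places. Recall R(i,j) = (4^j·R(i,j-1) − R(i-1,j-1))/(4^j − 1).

Richardson extrapolation on the trapezoidal column (denominator 4−1=3):
R(1,1) = 1.33664 + (1.33664 − 1.27144)/3 = 1.35837
R(2,1) = 1.35321 + (1.35321 − 1.33664)/3 = 1.35873
R(2,2) = 1.35873 + (1.35873 − 1.35837)/15 = 1.35875

1.359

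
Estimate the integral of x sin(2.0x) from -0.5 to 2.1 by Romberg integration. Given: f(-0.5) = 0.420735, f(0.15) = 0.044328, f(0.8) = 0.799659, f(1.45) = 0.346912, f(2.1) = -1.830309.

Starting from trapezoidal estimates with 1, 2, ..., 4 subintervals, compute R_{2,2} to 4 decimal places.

R_{0,0} (trapezoid, 1 panel, h=2.6000): -1.832446
R_{1,0} (trapezoid, 2 panels, h=1.3000): 0.123334
R_{2,0} (trapezoid, 4 panels, h=0.6500): 0.315973
R_{1,1} = 0.123334 + (0.123334 − (-1.832446))/3 = 0.775261
R_{2,1} = 0.315973 + (0.315973 − 0.123334)/3 = 0.380186
R_{2,2} = 0.380186 + (0.380186 − 0.775261)/15 = 0.353848

0.3538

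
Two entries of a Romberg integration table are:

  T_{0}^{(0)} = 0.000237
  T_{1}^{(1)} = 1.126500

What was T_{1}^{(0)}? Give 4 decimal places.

From T_{1}^{(1)} = (4·T_{1}^{(0)} − T_{0}^{(0)})/3, solve for T_{1}^{(0)}:
4·T_{1}^{(0)} = 3·1.126500 + 0.000237 = 3.379737
T_{1}^{(0)} = 0.844934

0.8449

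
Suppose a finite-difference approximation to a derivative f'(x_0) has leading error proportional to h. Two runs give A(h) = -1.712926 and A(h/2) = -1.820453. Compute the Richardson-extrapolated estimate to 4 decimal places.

-1.9280

The leading error scales as h; refining by a factor of 2 reduces it by 2^1 = 2.
Extrapolated value = (2·A(h/2) − A(h)) / (2 − 1)
= (2·(-1.820453) − (-1.712926)) / 1
= -1.927980 / 1 = -1.927980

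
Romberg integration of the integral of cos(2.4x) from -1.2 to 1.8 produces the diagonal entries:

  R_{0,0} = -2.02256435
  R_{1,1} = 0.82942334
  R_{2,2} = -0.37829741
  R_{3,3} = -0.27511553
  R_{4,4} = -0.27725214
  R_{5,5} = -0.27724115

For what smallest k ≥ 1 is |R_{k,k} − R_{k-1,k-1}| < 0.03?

k = 4

|R_{1,1} − R_{0,0}| = 2.85198769 ≥ 0.03
|R_{2,2} − R_{1,1}| = 1.20772075 ≥ 0.03
|R_{3,3} − R_{2,2}| = 0.10318188 ≥ 0.03
|R_{4,4} − R_{3,3}| = 0.00213661 < 0.03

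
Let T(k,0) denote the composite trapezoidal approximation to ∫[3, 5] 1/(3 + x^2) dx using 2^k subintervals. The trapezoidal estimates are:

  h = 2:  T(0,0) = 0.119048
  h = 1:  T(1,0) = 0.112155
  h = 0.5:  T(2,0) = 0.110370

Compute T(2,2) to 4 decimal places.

0.1098

T(1,1) = (4·0.112155 − 0.119048) / 3 = 0.109857
T(2,1) = 0.110370 + (0.110370 − 0.112155)/3 = 0.109775
T(2,2) = (16·0.109775 − 0.109857) / 15 = 0.109770
(Column j=1 coincides with Simpson's rule on the same nodes.)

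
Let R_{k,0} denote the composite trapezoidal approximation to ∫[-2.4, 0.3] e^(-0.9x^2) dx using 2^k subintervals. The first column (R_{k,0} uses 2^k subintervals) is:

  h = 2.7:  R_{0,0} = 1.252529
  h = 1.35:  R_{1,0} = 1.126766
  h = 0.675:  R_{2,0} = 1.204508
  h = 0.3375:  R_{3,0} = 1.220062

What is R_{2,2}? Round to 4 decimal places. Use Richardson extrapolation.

Richardson extrapolation on the trapezoidal column (denominator 4−1=3):
R_{1,1} = 1.126766 + (1.126766 − 1.252529)/3 = 1.084845
R_{2,1} = 1.204508 + (1.204508 − 1.126766)/3 = 1.230422
R_{2,2} = (16·1.230422 − 1.084845) / 15 = 1.240127
(Column j=1 coincides with Simpson's rule on the same nodes.)

1.2401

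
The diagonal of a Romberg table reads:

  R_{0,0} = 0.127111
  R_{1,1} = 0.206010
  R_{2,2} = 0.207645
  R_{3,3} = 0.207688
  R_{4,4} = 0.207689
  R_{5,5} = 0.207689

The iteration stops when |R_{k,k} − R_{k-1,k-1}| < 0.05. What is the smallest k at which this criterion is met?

k = 2

|R_{1,1} − R_{0,0}| = 0.078899 ≥ 0.05
|R_{2,2} − R_{1,1}| = 0.001635 < 0.05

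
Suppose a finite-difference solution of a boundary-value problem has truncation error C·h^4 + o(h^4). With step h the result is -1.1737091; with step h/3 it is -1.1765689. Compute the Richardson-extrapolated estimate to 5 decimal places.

The leading error scales as h^4; refining by a factor of 3 reduces it by 3^4 = 81.
Extrapolated value = (81·A(h/3) − A(h)) / (81 − 1)
= (81·(-1.1765689) − (-1.1737091)) / 80
= -94.1283718 / 80 = -1.1766046

-1.17660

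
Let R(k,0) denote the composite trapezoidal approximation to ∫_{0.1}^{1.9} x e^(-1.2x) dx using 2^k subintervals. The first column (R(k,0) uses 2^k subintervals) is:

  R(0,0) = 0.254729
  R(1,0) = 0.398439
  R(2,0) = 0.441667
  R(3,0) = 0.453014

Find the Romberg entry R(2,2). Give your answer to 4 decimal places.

0.4567

R(1,1) = (4·0.398439 − 0.254729) / 3 = 0.446342
R(2,1) = 0.441667 + (0.441667 − 0.398439)/3 = 0.456076
R(2,2) = (16·0.456076 − 0.446342) / 15 = 0.456725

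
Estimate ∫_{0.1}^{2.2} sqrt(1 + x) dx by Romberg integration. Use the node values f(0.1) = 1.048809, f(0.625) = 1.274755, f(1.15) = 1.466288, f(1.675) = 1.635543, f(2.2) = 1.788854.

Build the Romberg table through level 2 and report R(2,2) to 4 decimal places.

R(0,0) (trapezoid, 1 panel, h=2.1000): 2.979546
R(1,0) (trapezoid, 2 panels, h=1.0500): 3.029375
R(2,0) (trapezoid, 4 panels, h=0.5250): 3.042594
R(1,1) = 3.029375 + (3.029375 − 2.979546)/3 = 3.045985
R(2,1) = 3.042594 + (3.042594 − 3.029375)/3 = 3.047000
R(2,2) = 3.047000 + (3.047000 − 3.045985)/15 = 3.047068

3.0471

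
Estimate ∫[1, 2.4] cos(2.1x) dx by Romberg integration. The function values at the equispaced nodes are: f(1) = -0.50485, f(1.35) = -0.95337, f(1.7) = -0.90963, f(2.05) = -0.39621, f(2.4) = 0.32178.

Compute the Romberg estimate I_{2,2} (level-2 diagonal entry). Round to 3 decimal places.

-0.862

I_{0,0} (trapezoid, 1 panel, h=1.4000): -0.12815
I_{1,0} (trapezoid, 2 panels, h=0.7000): -0.70082
I_{2,0} (trapezoid, 4 panels, h=0.3500): -0.82276
I_{1,1} = -0.70082 + (-0.70082 − (-0.12815))/3 = -0.89171
I_{2,1} = -0.82276 + (-0.82276 − (-0.70082))/3 = -0.86341
I_{2,2} = -0.86341 + (-0.86341 − (-0.89171))/15 = -0.86152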